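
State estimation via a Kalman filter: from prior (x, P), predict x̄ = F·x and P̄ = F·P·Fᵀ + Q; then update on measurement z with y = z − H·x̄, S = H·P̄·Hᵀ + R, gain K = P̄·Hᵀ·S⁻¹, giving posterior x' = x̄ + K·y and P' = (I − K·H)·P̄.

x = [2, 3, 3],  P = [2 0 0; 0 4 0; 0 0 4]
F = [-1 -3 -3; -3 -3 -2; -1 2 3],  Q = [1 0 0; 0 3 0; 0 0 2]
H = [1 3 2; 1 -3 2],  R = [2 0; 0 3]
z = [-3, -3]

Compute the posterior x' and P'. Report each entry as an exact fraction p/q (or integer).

x' = [35587/83965, -3594/83965, -27931/16793]
P' = [989197/167930 24231/167930 -54086/16793; 24231/167930 23273/167930 -1902/16793; -54086/16793 -1902/16793 34504/16793]

x̄ = F·x = [-20, -21, 13]
P̄ = F·P·Fᵀ + Q = [75 66 -58; 66 73 -42; -58 -42 56]
y = z − H·x̄ = [54, -72]
S = H·P̄·Hᵀ + R = [618 -590; -590 835]
K = P̄·Hᵀ·S⁻¹ = [-1983/33586 -27536/83965; 5601/33586 -13938/83965; 4608/16793 6876/16793]
x' = x̄ + K·y = [35587/83965, -3594/83965, -27931/16793]
P' = (I − K·H)·P̄ = [989197/167930 24231/167930 -54086/16793; 24231/167930 23273/167930 -1902/16793; -54086/16793 -1902/16793 34504/16793]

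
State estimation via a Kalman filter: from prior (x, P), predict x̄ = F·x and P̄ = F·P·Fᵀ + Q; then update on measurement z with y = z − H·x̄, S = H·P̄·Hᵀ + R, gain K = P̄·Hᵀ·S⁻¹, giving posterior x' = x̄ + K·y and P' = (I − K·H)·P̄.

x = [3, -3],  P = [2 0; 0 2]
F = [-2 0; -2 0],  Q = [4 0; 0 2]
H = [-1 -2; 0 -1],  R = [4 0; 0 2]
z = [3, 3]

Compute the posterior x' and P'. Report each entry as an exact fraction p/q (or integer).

x̄ = F·x = [-6, -6]
P̄ = F·P·Fᵀ + Q = [12 8; 8 10]
y = z − H·x̄ = [-15, -3]
S = H·P̄·Hᵀ + R = [88 28; 28 12]
K = P̄·Hᵀ·S⁻¹ = [-7/17 5/17; -7/34 -6/17]
x' = x̄ + K·y = [-12/17, -63/34]
P' = (I − K·H)·P̄ = [48/17 -10/17; -10/17 12/17]

x' = [-12/17, -63/34]
P' = [48/17 -10/17; -10/17 12/17]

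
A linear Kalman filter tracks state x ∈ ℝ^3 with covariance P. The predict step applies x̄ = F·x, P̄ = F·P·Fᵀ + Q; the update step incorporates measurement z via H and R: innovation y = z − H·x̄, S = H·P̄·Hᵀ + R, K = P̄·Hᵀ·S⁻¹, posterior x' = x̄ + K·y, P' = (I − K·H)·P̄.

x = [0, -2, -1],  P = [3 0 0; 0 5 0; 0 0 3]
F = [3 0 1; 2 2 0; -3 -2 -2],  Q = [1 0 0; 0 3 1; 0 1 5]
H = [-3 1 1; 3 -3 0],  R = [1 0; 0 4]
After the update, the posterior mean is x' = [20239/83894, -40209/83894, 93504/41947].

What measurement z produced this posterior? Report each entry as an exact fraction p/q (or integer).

x̄ = F·x = [-1, -4, 6]
P̄ = F·P·Fᵀ + Q = [31 18 -33; 18 35 -37; -33 -37 64]
S = H·P̄·Hᵀ + R = [395 -156; -156 274]
K = P̄·Hᵀ·S⁻¹ = [-11754/41947 -1443/83894; -11650/41947 -28881/83894; 18198/41947 12198/41947]
x' − x̄ = [104133/83894, 295367/83894, -158178/41947] = K·y
y = (KᵀK)⁻¹·Kᵀ·(x' − x̄) = [-4, -7]
z = y + H·x̄ = [-4, -7] + [5, 9] = [1, 2]

z = [1, 2]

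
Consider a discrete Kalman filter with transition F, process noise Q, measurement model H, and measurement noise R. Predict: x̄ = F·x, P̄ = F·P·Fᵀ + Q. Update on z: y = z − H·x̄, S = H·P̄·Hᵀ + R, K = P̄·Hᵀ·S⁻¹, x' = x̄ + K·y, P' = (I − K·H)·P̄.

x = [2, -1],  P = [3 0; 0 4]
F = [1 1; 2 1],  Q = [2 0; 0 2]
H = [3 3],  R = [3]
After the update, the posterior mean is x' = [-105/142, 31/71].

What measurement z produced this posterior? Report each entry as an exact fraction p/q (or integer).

z = [-1]

x̄ = F·x = [1, 3]
P̄ = F·P·Fᵀ + Q = [9 10; 10 18]
S = H·P̄·Hᵀ + R = [426]
K = P̄·Hᵀ·S⁻¹ = [19/142; 14/71]
x' − x̄ = [-247/142, -182/71] = K·y
y = (KᵀK)⁻¹·Kᵀ·(x' − x̄) = [-13]
z = y + H·x̄ = [-13] + [12] = [-1]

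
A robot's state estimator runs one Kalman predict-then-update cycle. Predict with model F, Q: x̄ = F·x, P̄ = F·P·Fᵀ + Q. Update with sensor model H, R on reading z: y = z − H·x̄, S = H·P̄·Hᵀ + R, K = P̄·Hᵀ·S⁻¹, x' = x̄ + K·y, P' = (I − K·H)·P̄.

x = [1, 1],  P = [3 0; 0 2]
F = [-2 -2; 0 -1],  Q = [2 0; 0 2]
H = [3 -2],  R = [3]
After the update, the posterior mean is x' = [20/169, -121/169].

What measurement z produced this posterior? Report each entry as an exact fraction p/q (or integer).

x̄ = F·x = [-4, -1]
P̄ = F·P·Fᵀ + Q = [22 4; 4 4]
S = H·P̄·Hᵀ + R = [169]
K = P̄·Hᵀ·S⁻¹ = [58/169; 4/169]
x' − x̄ = [696/169, 48/169] = K·y
y = (KᵀK)⁻¹·Kᵀ·(x' − x̄) = [12]
z = y + H·x̄ = [12] + [-10] = [2]

z = [2]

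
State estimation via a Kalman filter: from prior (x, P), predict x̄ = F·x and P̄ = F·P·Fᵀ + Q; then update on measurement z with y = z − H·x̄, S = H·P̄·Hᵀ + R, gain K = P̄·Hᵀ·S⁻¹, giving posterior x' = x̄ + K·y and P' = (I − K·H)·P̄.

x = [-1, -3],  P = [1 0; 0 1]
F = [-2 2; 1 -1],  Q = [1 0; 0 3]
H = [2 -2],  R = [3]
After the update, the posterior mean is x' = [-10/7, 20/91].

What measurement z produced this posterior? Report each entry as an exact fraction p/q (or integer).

x̄ = F·x = [-4, 2]
P̄ = F·P·Fᵀ + Q = [9 -4; -4 5]
S = H·P̄·Hᵀ + R = [91]
K = P̄·Hᵀ·S⁻¹ = [2/7; -18/91]
x' − x̄ = [18/7, -162/91] = K·y
y = (KᵀK)⁻¹·Kᵀ·(x' − x̄) = [9]
z = y + H·x̄ = [9] + [-12] = [-3]

z = [-3]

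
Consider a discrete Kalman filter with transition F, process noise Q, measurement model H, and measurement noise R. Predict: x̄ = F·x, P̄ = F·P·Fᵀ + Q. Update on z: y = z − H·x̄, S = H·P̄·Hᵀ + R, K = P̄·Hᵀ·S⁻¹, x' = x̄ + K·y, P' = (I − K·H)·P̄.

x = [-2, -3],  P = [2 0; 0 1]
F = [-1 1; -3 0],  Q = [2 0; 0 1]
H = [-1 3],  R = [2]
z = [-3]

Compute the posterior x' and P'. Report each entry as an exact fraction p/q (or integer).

x̄ = F·x = [-1, 6]
P̄ = F·P·Fᵀ + Q = [5 6; 6 19]
y = z − H·x̄ = [-22]
S = H·P̄·Hᵀ + R = [142]
K = P̄·Hᵀ·S⁻¹ = [13/142; 51/142]
x' = x̄ + K·y = [-214/71, -135/71]
P' = (I − K·H)·P̄ = [541/142 189/142; 189/142 97/142]

x' = [-214/71, -135/71]
P' = [541/142 189/142; 189/142 97/142]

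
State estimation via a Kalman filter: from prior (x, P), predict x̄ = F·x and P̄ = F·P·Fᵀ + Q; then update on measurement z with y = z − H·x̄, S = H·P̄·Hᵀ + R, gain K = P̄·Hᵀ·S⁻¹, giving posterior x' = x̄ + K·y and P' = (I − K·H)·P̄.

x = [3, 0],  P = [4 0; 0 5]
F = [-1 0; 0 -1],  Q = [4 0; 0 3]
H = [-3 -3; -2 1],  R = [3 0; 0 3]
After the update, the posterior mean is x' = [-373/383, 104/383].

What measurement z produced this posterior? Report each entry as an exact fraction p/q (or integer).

x̄ = F·x = [-3, 0]
P̄ = F·P·Fᵀ + Q = [8 0; 0 8]
S = H·P̄·Hᵀ + R = [147 24; 24 43]
K = P̄·Hᵀ·S⁻¹ = [-216/1915 -592/1915; -408/1915 584/1915]
x' − x̄ = [776/383, 104/383] = K·y
y = (KᵀK)⁻¹·Kᵀ·(x' − x̄) = [-7, -4]
z = y + H·x̄ = [-7, -4] + [9, 6] = [2, 2]

z = [2, 2]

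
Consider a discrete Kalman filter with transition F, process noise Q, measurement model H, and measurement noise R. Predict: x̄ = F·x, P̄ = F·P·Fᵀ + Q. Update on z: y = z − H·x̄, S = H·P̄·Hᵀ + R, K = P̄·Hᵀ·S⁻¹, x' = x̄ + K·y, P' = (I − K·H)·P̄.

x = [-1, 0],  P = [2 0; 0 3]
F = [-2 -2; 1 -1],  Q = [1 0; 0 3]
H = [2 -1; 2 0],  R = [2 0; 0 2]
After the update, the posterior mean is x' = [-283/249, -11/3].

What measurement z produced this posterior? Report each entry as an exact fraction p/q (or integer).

z = [2, -3]

x̄ = F·x = [2, -1]
P̄ = F·P·Fᵀ + Q = [21 2; 2 8]
S = H·P̄·Hᵀ + R = [86 80; 80 86]
K = P̄·Hᵀ·S⁻¹ = [20/249 103/249; -2/3 2/3]
x' − x̄ = [-781/249, -8/3] = K·y
y = (KᵀK)⁻¹·Kᵀ·(x' − x̄) = [-3, -7]
z = y + H·x̄ = [-3, -7] + [5, 4] = [2, -3]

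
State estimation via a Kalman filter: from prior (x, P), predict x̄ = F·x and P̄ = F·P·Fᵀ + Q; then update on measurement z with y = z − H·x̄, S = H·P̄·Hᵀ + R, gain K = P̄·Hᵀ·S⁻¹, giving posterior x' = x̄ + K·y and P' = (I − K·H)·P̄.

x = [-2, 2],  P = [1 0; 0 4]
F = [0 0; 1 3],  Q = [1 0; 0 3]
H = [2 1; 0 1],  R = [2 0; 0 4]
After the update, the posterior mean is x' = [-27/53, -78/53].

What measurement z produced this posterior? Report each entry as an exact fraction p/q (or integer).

x̄ = F·x = [0, 4]
P̄ = F·P·Fᵀ + Q = [1 0; 0 40]
S = H·P̄·Hᵀ + R = [46 40; 40 44]
K = P̄·Hᵀ·S⁻¹ = [11/53 -10/53; 20/53 30/53]
x' − x̄ = [-27/53, -290/53] = K·y
y = (KᵀK)⁻¹·Kᵀ·(x' − x̄) = [-7, -5]
z = y + H·x̄ = [-7, -5] + [4, 4] = [-3, -1]

z = [-3, -1]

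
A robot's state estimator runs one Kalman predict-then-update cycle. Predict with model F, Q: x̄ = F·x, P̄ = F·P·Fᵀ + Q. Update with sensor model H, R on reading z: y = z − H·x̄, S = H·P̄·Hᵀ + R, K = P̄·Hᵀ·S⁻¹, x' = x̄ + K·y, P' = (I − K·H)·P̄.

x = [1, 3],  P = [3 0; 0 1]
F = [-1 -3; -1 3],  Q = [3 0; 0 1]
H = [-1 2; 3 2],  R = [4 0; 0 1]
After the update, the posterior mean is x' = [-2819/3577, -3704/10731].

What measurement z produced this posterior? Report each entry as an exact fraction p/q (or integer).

x̄ = F·x = [-10, 8]
P̄ = F·P·Fᵀ + Q = [15 -6; -6 13]
S = H·P̄·Hᵀ + R = [95 -17; -17 116]
K = P̄·Hᵀ·S⁻¹ = [-857/3577 892/3577; 3848/10731 1304/10731]
x' − x̄ = [32951/3577, -89552/10731] = K·y
y = (KᵀK)⁻¹·Kᵀ·(x' − x̄) = [-27, 11]
z = y + H·x̄ = [-27, 11] + [26, -14] = [-1, -3]

z = [-1, -3]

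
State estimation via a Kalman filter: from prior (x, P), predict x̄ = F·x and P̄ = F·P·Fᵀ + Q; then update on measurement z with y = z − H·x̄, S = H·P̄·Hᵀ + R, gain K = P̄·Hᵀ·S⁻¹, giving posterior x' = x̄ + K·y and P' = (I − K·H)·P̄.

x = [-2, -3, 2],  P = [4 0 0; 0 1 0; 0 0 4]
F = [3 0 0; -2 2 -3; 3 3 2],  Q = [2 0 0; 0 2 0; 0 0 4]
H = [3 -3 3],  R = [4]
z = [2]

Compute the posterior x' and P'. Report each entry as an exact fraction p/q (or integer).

x̄ = F·x = [-6, -8, -11]
P̄ = F·P·Fᵀ + Q = [38 -24 36; -24 58 -42; 36 -42 65]
y = z − H·x̄ = [29]
S = H·P̄·Hᵀ + R = [3289]
K = P̄·Hᵀ·S⁻¹ = [294/3289; -372/3289; 3/23]
x' = x̄ + K·y = [-11208/3289, -37100/3289, -166/23]
P' = (I − K·H)·P̄ = [38546/3289 30432/3289 -54/23; 30432/3289 52378/3289 150/23; -54/23 150/23 208/23]

x' = [-11208/3289, -37100/3289, -166/23]
P' = [38546/3289 30432/3289 -54/23; 30432/3289 52378/3289 150/23; -54/23 150/23 208/23]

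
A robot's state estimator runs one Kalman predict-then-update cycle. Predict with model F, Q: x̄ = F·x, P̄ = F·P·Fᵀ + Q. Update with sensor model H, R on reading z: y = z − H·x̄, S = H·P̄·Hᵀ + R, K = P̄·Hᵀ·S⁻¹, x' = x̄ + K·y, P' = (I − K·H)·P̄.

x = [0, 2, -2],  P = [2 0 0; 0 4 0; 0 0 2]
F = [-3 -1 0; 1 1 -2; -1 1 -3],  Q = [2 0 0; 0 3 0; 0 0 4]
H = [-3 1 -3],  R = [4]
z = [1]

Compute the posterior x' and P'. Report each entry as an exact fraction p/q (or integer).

x̄ = F·x = [-2, 6, 8]
P̄ = F·P·Fᵀ + Q = [24 -10 2; -10 17 14; 2 14 28]
y = z − H·x̄ = [13]
S = H·P̄·Hᵀ + R = [501]
K = P̄·Hᵀ·S⁻¹ = [-88/501; 5/501; -76/501]
x' = x̄ + K·y = [-2146/501, 3071/501, 3020/501]
P' = (I − K·H)·P̄ = [4280/501 -4570/501 -5686/501; -4570/501 8492/501 7394/501; -5686/501 7394/501 8252/501]

x' = [-2146/501, 3071/501, 3020/501]
P' = [4280/501 -4570/501 -5686/501; -4570/501 8492/501 7394/501; -5686/501 7394/501 8252/501]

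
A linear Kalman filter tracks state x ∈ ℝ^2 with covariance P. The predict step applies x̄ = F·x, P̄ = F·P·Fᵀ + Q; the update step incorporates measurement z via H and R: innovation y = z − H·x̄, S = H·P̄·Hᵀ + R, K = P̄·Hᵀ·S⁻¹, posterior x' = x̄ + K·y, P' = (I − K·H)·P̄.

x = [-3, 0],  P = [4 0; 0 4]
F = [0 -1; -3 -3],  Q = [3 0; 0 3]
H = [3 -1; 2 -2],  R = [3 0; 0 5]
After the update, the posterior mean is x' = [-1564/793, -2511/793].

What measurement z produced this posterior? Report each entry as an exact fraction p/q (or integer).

z = [-3, 3]

x̄ = F·x = [0, 9]
P̄ = F·P·Fᵀ + Q = [7 12; 12 75]
S = H·P̄·Hᵀ + R = [69 96; 96 237]
K = P̄·Hᵀ·S⁻¹ = [1031/2379 -518/2379; 317/793 -550/793]
x' − x̄ = [-1564/793, -9648/793] = K·y
y = (KᵀK)⁻¹·Kᵀ·(x' − x̄) = [6, 21]
z = y + H·x̄ = [6, 21] + [-9, -18] = [-3, 3]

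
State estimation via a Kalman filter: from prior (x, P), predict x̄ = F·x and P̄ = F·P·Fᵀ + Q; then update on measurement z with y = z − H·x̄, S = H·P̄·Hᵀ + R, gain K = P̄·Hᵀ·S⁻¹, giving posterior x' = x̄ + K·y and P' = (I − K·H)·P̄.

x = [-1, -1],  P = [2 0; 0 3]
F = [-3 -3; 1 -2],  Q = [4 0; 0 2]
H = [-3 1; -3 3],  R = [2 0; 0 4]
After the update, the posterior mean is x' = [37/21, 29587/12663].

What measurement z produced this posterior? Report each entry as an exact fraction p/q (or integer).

x̄ = F·x = [6, 1]
P̄ = F·P·Fᵀ + Q = [49 12; 12 16]
S = H·P̄·Hᵀ + R = [387 345; 345 373]
K = P̄·Hᵀ·S⁻¹ = [-10/21 1/7; -5800/12663 1924/4221]
x' − x̄ = [-89/21, 16924/12663] = K·y
y = (KᵀK)⁻¹·Kᵀ·(x' − x̄) = [14, 17]
z = y + H·x̄ = [14, 17] + [-17, -15] = [-3, 2]

z = [-3, 2]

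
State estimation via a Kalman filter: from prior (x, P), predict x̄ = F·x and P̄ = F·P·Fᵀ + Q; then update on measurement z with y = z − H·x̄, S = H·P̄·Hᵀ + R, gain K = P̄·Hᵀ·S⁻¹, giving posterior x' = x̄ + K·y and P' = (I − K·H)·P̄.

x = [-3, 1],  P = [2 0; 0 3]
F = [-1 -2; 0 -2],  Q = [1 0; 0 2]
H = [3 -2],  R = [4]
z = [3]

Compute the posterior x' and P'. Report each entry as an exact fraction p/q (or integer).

x' = [-11/17, -134/51]
P' = [108/17 148/17; 148/17 650/51]

x̄ = F·x = [1, -2]
P̄ = F·P·Fᵀ + Q = [15 12; 12 14]
y = z − H·x̄ = [-4]
S = H·P̄·Hᵀ + R = [51]
K = P̄·Hᵀ·S⁻¹ = [7/17; 8/51]
x' = x̄ + K·y = [-11/17, -134/51]
P' = (I − K·H)·P̄ = [108/17 148/17; 148/17 650/51]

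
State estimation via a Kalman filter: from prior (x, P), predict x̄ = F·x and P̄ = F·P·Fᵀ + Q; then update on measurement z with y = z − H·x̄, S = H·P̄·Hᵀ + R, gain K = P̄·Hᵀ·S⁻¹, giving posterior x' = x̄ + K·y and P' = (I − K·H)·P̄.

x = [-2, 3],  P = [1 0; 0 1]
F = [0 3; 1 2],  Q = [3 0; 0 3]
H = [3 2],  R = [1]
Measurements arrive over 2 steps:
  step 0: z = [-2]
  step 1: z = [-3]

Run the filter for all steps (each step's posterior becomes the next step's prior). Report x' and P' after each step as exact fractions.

step 0: x' = [47/71, -406/213], P' = [84/71 -118/71; -118/71 548/213]
step 1: x' = [-45867/83732, -14744/20933], P' = [86919/83732 -29949/20933; -29949/20933 46175/20933]

step 0: x̄ = F·x = [9, 4]
step 0: P̄ = F·P·Fᵀ + Q = [12 6; 6 8]
step 0: y = z − H·x̄ = [-37]
step 0: S = H·P̄·Hᵀ + R = [213]
step 0: K = P̄·Hᵀ·S⁻¹ = [16/71; 34/213]
step 0: x' = x̄ + K·y = [47/71, -406/213]
step 0: P' = (I − K·H)·P̄ = [84/71 -118/71; -118/71 548/213]
step 1: x̄ = F·x = [-406/71, -671/213]
step 1: P̄ = F·P·Fᵀ + Q = [1857/71 742/71; 742/71 1667/213]
step 1: y = z − H·x̄ = [4357/213]
step 1: S = H·P̄·Hᵀ + R = [83732/213]
step 1: K = P̄·Hᵀ·S⁻¹ = [21165/83732; 2503/20933]
step 1: x' = x̄ + K·y = [-45867/83732, -14744/20933]
step 1: P' = (I − K·H)·P̄ = [86919/83732 -29949/20933; -29949/20933 46175/20933]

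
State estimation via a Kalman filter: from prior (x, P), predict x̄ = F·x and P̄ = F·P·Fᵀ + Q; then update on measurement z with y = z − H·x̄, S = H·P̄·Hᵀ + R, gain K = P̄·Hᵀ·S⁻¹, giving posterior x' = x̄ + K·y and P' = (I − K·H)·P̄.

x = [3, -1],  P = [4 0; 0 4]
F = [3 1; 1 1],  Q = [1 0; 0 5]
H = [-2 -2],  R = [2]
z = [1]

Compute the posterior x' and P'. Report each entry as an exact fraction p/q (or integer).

x̄ = F·x = [8, 2]
P̄ = F·P·Fᵀ + Q = [41 16; 16 13]
y = z − H·x̄ = [21]
S = H·P̄·Hᵀ + R = [346]
K = P̄·Hᵀ·S⁻¹ = [-57/173; -29/173]
x' = x̄ + K·y = [187/173, -263/173]
P' = (I − K·H)·P̄ = [595/173 -538/173; -538/173 567/173]

x' = [187/173, -263/173]
P' = [595/173 -538/173; -538/173 567/173]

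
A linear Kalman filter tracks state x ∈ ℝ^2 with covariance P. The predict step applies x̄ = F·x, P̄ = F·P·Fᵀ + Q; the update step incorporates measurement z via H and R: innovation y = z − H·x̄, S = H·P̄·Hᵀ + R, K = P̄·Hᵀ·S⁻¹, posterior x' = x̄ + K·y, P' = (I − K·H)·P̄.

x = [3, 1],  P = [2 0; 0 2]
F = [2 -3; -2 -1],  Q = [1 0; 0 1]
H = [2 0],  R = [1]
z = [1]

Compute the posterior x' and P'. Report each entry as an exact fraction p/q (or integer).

x' = [57/109, -743/109]
P' = [27/109 -2/109; -2/109 1183/109]

x̄ = F·x = [3, -7]
P̄ = F·P·Fᵀ + Q = [27 -2; -2 11]
y = z − H·x̄ = [-5]
S = H·P̄·Hᵀ + R = [109]
K = P̄·Hᵀ·S⁻¹ = [54/109; -4/109]
x' = x̄ + K·y = [57/109, -743/109]
P' = (I − K·H)·P̄ = [27/109 -2/109; -2/109 1183/109]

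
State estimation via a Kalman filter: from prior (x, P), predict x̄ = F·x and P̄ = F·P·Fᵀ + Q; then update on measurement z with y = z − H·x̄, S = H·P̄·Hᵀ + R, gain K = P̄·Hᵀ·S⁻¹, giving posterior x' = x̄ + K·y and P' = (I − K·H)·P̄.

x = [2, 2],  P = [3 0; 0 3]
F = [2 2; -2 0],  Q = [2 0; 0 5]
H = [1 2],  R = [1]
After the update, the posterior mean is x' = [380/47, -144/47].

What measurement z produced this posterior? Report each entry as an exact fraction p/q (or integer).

x̄ = F·x = [8, -4]
P̄ = F·P·Fᵀ + Q = [26 -12; -12 17]
S = H·P̄·Hᵀ + R = [47]
K = P̄·Hᵀ·S⁻¹ = [2/47; 22/47]
x' − x̄ = [4/47, 44/47] = K·y
y = (KᵀK)⁻¹·Kᵀ·(x' − x̄) = [2]
z = y + H·x̄ = [2] + [0] = [2]

z = [2]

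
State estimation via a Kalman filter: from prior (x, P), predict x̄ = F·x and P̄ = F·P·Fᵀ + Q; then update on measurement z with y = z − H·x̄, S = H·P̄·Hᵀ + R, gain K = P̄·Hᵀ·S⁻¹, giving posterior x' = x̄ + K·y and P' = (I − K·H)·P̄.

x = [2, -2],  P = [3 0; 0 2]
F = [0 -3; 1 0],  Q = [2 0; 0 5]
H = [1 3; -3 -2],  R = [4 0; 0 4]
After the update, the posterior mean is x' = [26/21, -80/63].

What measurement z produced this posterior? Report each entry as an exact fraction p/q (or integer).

z = [-3, -1]

x̄ = F·x = [6, 2]
P̄ = F·P·Fᵀ + Q = [20 0; 0 8]
S = H·P̄·Hᵀ + R = [96 -108; -108 216]
K = P̄·Hᵀ·S⁻¹ = [-5/21 -25/63; 8/21 22/189]
x' − x̄ = [-100/21, -206/63] = K·y
y = (KᵀK)⁻¹·Kᵀ·(x' − x̄) = [-15, 21]
z = y + H·x̄ = [-15, 21] + [12, -22] = [-3, -1]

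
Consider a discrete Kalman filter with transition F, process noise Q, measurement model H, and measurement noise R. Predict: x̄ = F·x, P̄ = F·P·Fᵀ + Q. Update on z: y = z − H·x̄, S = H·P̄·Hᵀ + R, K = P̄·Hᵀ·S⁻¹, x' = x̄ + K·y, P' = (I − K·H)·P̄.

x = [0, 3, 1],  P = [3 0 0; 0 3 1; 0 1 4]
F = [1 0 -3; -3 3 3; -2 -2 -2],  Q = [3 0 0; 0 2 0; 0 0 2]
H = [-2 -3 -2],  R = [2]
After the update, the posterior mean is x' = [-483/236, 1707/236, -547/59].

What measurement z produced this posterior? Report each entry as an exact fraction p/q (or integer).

z = [1]

x̄ = F·x = [-3, 12, -8]
P̄ = F·P·Fᵀ + Q = [42 -54 24; -54 110 -36; 24 -36 50]
S = H·P̄·Hᵀ + R = [472]
K = P̄·Hᵀ·S⁻¹ = [15/236; -75/236; -5/59]
x' − x̄ = [225/236, -1125/236, -75/59] = K·y
y = (KᵀK)⁻¹·Kᵀ·(x' − x̄) = [15]
z = y + H·x̄ = [15] + [-14] = [1]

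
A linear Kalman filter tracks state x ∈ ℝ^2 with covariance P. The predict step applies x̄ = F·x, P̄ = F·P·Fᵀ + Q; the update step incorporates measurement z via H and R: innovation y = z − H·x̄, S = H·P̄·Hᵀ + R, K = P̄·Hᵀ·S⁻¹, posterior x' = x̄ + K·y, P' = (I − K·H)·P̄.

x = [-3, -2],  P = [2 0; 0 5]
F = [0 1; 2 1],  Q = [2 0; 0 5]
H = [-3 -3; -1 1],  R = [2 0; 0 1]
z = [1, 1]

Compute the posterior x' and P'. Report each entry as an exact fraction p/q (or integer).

x' = [-2102/3983, 619/3983]
P' = [1125/3983 -697/3983; -697/3983 1147/3983]

x̄ = F·x = [-2, -8]
P̄ = F·P·Fᵀ + Q = [7 5; 5 18]
y = z − H·x̄ = [-29, 7]
S = H·P̄·Hᵀ + R = [317 -33; -33 16]
K = P̄·Hᵀ·S⁻¹ = [-642/3983 -1822/3983; -675/3983 1844/3983]
x' = x̄ + K·y = [-2102/3983, 619/3983]
P' = (I − K·H)·P̄ = [1125/3983 -697/3983; -697/3983 1147/3983]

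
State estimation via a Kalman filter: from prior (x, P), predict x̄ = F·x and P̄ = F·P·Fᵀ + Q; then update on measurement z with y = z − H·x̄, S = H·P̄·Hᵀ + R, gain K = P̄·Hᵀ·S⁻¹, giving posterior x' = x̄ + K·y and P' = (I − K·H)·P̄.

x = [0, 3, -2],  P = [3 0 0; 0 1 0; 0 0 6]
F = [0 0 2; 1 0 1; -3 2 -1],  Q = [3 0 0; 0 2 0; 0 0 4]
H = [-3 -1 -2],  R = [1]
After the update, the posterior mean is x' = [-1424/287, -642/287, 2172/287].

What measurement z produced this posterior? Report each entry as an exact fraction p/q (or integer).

z = [2]

x̄ = F·x = [-4, -2, 8]
P̄ = F·P·Fᵀ + Q = [27 12 -12; 12 11 -15; -12 -15 41]
S = H·P̄·Hᵀ + R = [287]
K = P̄·Hᵀ·S⁻¹ = [-69/287; -17/287; -31/287]
x' − x̄ = [-276/287, -68/287, -124/287] = K·y
y = (KᵀK)⁻¹·Kᵀ·(x' − x̄) = [4]
z = y + H·x̄ = [4] + [-2] = [2]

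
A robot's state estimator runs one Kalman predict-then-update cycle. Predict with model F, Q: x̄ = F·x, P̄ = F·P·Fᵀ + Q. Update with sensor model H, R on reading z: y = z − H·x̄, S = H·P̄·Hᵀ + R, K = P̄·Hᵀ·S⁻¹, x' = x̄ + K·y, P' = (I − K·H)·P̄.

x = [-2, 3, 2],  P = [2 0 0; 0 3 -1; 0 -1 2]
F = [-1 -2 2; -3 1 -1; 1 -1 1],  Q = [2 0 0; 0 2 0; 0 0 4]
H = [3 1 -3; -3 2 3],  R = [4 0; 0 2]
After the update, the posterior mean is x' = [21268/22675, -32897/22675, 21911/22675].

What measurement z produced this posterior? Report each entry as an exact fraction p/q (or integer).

z = [-2, -3]

x̄ = F·x = [0, 7, -3]
P̄ = F·P·Fᵀ + Q = [32 -8 12; -8 27 -13; 12 -13 13]
S = H·P̄·Hᵀ + R = [250 -120; -120 239]
K = P̄·Hᵀ·S⁻¹ = [1654/22675 -1276/4535; 7359/22675 1479/4535; -3292/22675 -767/4535]
x' − x̄ = [21268/22675, -191622/22675, 89936/22675] = K·y
y = (KᵀK)⁻¹·Kᵀ·(x' − x̄) = [-18, -8]
z = y + H·x̄ = [-18, -8] + [16, 5] = [-2, -3]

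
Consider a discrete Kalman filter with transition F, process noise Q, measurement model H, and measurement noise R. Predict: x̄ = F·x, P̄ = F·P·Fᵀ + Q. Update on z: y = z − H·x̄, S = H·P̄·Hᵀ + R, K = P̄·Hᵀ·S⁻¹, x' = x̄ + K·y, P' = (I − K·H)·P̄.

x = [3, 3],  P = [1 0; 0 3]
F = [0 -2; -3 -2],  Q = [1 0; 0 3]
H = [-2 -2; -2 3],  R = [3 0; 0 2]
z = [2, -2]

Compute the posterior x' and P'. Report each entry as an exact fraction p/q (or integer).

x' = [-1813/8833, -111/121]
P' = [2979/8833 12/121; 12/121 24/121]

x̄ = F·x = [-6, -15]
P̄ = F·P·Fᵀ + Q = [13 12; 12 24]
y = z − H·x̄ = [-40, 31]
S = H·P̄·Hᵀ + R = [247 -116; -116 126]
K = P̄·Hᵀ·S⁻¹ = [-2570/8833 -1665/8833; -24/121 24/121]
x' = x̄ + K·y = [-1813/8833, -111/121]
P' = (I − K·H)·P̄ = [2979/8833 12/121; 12/121 24/121]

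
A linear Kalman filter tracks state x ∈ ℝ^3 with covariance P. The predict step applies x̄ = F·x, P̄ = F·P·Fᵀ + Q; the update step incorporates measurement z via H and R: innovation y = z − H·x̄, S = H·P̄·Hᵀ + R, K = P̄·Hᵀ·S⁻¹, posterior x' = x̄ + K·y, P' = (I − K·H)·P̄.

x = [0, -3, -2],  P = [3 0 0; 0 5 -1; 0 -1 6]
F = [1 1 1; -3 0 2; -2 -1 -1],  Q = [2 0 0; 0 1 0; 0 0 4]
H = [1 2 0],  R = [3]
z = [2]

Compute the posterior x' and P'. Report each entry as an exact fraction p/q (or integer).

x̄ = F·x = [-5, -4, 5]
P̄ = F·P·Fᵀ + Q = [14 1 -15; 1 52 8; -15 8 25]
y = z − H·x̄ = [15]
S = H·P̄·Hᵀ + R = [229]
K = P̄·Hᵀ·S⁻¹ = [16/229; 105/229; 1/229]
x' = x̄ + K·y = [-905/229, 659/229, 1160/229]
P' = (I − K·H)·P̄ = [2950/229 -1451/229 -3451/229; -1451/229 883/229 1727/229; -3451/229 1727/229 5724/229]

x' = [-905/229, 659/229, 1160/229]
P' = [2950/229 -1451/229 -3451/229; -1451/229 883/229 1727/229; -3451/229 1727/229 5724/229]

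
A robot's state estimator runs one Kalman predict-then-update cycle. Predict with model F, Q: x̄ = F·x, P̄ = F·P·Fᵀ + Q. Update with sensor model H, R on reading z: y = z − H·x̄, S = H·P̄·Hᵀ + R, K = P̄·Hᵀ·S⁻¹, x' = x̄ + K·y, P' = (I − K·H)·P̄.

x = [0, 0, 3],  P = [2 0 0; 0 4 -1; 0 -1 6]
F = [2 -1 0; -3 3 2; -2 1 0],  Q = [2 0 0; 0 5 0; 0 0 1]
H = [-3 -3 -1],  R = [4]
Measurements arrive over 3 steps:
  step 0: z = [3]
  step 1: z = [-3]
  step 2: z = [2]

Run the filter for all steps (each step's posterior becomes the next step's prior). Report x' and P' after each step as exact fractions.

step 0: x' = [378/223, -873/446, -903/446], P' = [2474/223 -1864/223 -1902/223; -1864/223 3105/446 2545/446; -1902/223 2545/446 3949/446]
step 1: x' = [-1319103/1151317, 1969680/1151317, 1435632/1151317], P' = [9958376/1151317 -8140855/1151317 -6253719/1151317; -8140855/1151317 7318001/1151317 4531214/1151317; -6253719/1151317 4531214/1151317 5981159/1151317]
step 2: x' = [1983925756/2226857695, -2692423397/2226857695, -2203023663/2226857695], P' = [19102261713/2226857695 -15689049686/2226857695 -11842876169/2226857695; -15689049686/2226857695 14145360432/2226857695 8652152098/2226857695; -11842876169/2226857695 8652152098/2226857695 11207649177/2226857695]

step 0: x̄ = F·x = [0, 6, 0]
step 0: P̄ = F·P·Fᵀ + Q = [14 -22 -12; -22 71 22; -12 22 13]
step 0: y = z − H·x̄ = [21]
step 0: S = H·P̄·Hᵀ + R = [446]
step 0: K = P̄·Hᵀ·S⁻¹ = [18/223; -169/446; -43/446]
step 0: x' = x̄ + K·y = [378/223, -873/446, -903/446]
step 0: P' = (I − K·H)·P̄ = [2474/223 -1864/223 -1902/223; -1864/223 3105/446 2545/446; -1902/223 2545/446 3949/446]
step 1: x̄ = F·x = [2385/446, -6693/446, -2385/446]
step 1: P̄ = F·P·Fᵀ + Q = [38701/446 -92861/446 -37809/446; -92861/446 233795/446 92861/446; -37809/446 92861/446 38255/446]
step 1: y = z − H·x̄ = [-16647/446]
step 1: S = H·P̄·Hᵀ + R = [1151317/446]
step 1: K = P̄·Hᵀ·S⁻¹ = [200289/1151317; -515663/1151317; -203411/1151317]
step 1: x' = x̄ + K·y = [-1319103/1151317, 1969680/1151317, 1435632/1151317]
step 1: P' = (I − K·H)·P̄ = [9958376/1151317 -8140855/1151317 -6253719/1151317; -8140855/1151317 7318001/1151317 4531214/1151317; -6253719/1151317 4531214/1151317 5981159/1151317]
step 2: x̄ = F·x = [-4607886/1151317, 12737613/1151317, 4607886/1151317]
step 2: P̄ = F·P·Fᵀ + Q = [82017559/1151317 -189049258/1151317 -79714925/1151317; -189049258/1151317 461123200/1151317 189049258/1151317; -79714925/1151317 189049258/1151317 80866242/1151317]
step 2: y = z − H·x̄ = [31299701/1151317]
step 2: S = H·P̄·Hᵀ + R = [2226857695/1151317]
step 2: K = P̄·Hᵀ·S⁻¹ = [400810022/2226857695; -1005271084/2226857695; -408869241/2226857695]
step 2: x' = x̄ + K·y = [1983925756/2226857695, -2692423397/2226857695, -2203023663/2226857695]
step 2: P' = (I − K·H)·P̄ = [19102261713/2226857695 -15689049686/2226857695 -11842876169/2226857695; -15689049686/2226857695 14145360432/2226857695 8652152098/2226857695; -11842876169/2226857695 8652152098/2226857695 11207649177/2226857695]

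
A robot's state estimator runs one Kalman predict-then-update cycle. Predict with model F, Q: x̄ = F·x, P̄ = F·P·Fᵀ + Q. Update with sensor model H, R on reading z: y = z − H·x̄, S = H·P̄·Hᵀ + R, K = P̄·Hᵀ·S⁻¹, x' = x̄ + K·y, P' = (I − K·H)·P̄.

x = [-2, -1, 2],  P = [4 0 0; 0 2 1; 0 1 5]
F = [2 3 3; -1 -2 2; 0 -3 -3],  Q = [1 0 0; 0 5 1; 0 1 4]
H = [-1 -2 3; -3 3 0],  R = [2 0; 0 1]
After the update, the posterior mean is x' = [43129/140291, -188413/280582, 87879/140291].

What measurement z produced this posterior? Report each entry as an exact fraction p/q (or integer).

x̄ = F·x = [-1, 8, -3]
P̄ = F·P·Fᵀ + Q = [98 10 -81; 10 29 -17; -81 -17 85]
S = H·P̄·Hᵀ + R = [1711 726; 726 964]
K = P̄·Hᵀ·S⁻¹ = [-39085/280582 -94809/561164; -78049/561164 183921/1122328; 27161/140291 14973/280582]
x' − x̄ = [183420/140291, -2433069/280582, 508752/140291] = K·y
y = (KᵀK)⁻¹·Kᵀ·(x' − x̄) = [27, -30]
z = y + H·x̄ = [27, -30] + [-24, 27] = [3, -3]

z = [3, -3]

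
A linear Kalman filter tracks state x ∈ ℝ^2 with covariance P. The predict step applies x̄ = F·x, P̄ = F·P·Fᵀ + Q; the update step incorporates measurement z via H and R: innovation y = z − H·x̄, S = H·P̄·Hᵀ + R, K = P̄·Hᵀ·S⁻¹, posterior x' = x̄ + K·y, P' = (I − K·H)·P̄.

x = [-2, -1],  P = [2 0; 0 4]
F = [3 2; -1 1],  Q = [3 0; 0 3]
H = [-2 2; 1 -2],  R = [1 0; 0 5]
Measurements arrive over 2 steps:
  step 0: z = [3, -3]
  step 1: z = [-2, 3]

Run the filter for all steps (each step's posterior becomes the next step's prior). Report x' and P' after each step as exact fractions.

step 0: x' = [-257/318, 41/53], P' = [8081/2226 1208/371; 1208/371 1159/371]
step 1: x' = [8699238/6899701, 1118200/6899701], P' = [15979131/6899701 13742023/6899701; 13742023/6899701 13168204/6899701]

step 0: x̄ = F·x = [-8, 1]
step 0: P̄ = F·P·Fᵀ + Q = [37 2; 2 9]
step 0: y = z − H·x̄ = [-15, 7]
step 0: S = H·P̄·Hᵀ + R = [169 -98; -98 70]
step 0: K = P̄·Hᵀ·S⁻¹ = [-119/159 -1283/2226; -14/53 -222/371]
step 0: x' = x̄ + K·y = [-257/318, 41/53]
step 0: P' = (I − K·H)·P̄ = [8081/2226 1208/371; 1208/371 1159/371]
step 1: x̄ = F·x = [-93/106, 503/318]
step 1: P̄ = F·P·Fᵀ + Q = [64733/742 -147/106; -147/106 1031/318]
step 1: y = z − H·x̄ = [-1100/159, 2239/318]
step 1: S = H·P̄·Hᵀ + R = [416293/1113 -217894/1113; -217894/1113 246545/2226]
step 1: K = P̄·Hᵀ·S⁻¹ = [-4474216/6899701 -2300983/6899701; -1147638/6899701 -2518877/6899701]
step 1: x' = x̄ + K·y = [8699238/6899701, 1118200/6899701]
step 1: P' = (I − K·H)·P̄ = [15979131/6899701 13742023/6899701; 13742023/6899701 13168204/6899701]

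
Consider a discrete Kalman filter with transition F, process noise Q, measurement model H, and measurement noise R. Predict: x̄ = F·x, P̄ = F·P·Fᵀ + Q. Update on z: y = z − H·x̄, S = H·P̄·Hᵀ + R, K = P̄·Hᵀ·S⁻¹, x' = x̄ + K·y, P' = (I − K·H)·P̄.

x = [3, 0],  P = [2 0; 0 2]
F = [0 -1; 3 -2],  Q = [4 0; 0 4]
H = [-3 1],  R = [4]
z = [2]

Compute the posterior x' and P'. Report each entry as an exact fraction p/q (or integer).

x' = [49/32, 225/32]
P' = [47/16 127/16; 127/16 399/16]

x̄ = F·x = [0, 9]
P̄ = F·P·Fᵀ + Q = [6 4; 4 30]
y = z − H·x̄ = [-7]
S = H·P̄·Hᵀ + R = [64]
K = P̄·Hᵀ·S⁻¹ = [-7/32; 9/32]
x' = x̄ + K·y = [49/32, 225/32]
P' = (I − K·H)·P̄ = [47/16 127/16; 127/16 399/16]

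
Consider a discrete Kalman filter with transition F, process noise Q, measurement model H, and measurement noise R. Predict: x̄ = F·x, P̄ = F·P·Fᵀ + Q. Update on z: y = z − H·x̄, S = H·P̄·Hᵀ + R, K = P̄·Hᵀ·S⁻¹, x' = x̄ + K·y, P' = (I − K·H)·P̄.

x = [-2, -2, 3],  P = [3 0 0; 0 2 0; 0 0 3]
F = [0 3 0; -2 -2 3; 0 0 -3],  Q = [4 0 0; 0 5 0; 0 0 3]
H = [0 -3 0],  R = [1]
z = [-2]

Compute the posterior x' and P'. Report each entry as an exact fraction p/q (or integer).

x' = [-150/67, 47/67, -36/67]
P' = [9022/469 -12/469 -2916/469; -12/469 52/469 -27/469; -2916/469 -27/469 7509/469]

x̄ = F·x = [-6, 17, -9]
P̄ = F·P·Fᵀ + Q = [22 -12 0; -12 52 -27; 0 -27 30]
y = z − H·x̄ = [49]
S = H·P̄·Hᵀ + R = [469]
K = P̄·Hᵀ·S⁻¹ = [36/469; -156/469; 81/469]
x' = x̄ + K·y = [-150/67, 47/67, -36/67]
P' = (I − K·H)·P̄ = [9022/469 -12/469 -2916/469; -12/469 52/469 -27/469; -2916/469 -27/469 7509/469]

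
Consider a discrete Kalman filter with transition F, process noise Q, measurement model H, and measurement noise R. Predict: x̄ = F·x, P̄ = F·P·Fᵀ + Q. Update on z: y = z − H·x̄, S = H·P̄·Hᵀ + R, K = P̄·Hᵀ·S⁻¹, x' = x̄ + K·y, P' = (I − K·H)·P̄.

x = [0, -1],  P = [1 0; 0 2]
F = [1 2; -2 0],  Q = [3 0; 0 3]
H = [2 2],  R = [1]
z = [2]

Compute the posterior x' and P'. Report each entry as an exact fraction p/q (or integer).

x' = [-2/61, 60/61]
P' = [332/61 -322/61; -322/61 327/61]

x̄ = F·x = [-2, 0]
P̄ = F·P·Fᵀ + Q = [12 -2; -2 7]
y = z − H·x̄ = [6]
S = H·P̄·Hᵀ + R = [61]
K = P̄·Hᵀ·S⁻¹ = [20/61; 10/61]
x' = x̄ + K·y = [-2/61, 60/61]
P' = (I − K·H)·P̄ = [332/61 -322/61; -322/61 327/61]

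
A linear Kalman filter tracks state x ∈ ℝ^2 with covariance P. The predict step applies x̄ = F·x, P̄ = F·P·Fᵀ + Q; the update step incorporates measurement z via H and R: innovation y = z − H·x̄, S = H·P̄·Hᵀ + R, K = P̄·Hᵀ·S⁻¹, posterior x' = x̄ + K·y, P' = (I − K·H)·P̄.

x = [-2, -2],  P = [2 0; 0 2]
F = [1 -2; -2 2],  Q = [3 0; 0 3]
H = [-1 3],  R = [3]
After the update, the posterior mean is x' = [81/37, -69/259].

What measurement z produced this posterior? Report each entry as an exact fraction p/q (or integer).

z = [-3]

x̄ = F·x = [2, 0]
P̄ = F·P·Fᵀ + Q = [13 -12; -12 19]
S = H·P̄·Hᵀ + R = [259]
K = P̄·Hᵀ·S⁻¹ = [-7/37; 69/259]
x' − x̄ = [7/37, -69/259] = K·y
y = (KᵀK)⁻¹·Kᵀ·(x' − x̄) = [-1]
z = y + H·x̄ = [-1] + [-2] = [-3]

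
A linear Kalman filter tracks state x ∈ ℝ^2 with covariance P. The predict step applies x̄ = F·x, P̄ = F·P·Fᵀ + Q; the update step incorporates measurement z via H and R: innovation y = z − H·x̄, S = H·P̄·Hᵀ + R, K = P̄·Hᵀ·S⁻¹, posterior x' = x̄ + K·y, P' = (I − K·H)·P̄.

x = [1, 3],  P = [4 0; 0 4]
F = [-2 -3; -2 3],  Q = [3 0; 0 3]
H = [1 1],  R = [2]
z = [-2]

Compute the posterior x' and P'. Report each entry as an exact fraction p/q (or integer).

x̄ = F·x = [-11, 7]
P̄ = F·P·Fᵀ + Q = [55 -20; -20 55]
y = z − H·x̄ = [2]
S = H·P̄·Hᵀ + R = [72]
K = P̄·Hᵀ·S⁻¹ = [35/72; 35/72]
x' = x̄ + K·y = [-361/36, 287/36]
P' = (I − K·H)·P̄ = [2735/72 -2665/72; -2665/72 2735/72]

x' = [-361/36, 287/36]
P' = [2735/72 -2665/72; -2665/72 2735/72]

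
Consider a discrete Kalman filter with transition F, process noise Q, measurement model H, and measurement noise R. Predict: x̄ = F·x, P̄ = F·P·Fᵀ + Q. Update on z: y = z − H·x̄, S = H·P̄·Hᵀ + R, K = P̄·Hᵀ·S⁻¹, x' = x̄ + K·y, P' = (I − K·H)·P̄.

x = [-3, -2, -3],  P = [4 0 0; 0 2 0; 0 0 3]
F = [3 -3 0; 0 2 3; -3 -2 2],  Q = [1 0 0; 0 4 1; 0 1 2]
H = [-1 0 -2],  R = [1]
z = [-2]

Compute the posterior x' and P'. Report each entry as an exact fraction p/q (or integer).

x̄ = F·x = [-3, -13, 7]
P̄ = F·P·Fᵀ + Q = [55 -12 -24; -12 39 11; -24 11 58]
y = z − H·x̄ = [9]
S = H·P̄·Hᵀ + R = [192]
K = P̄·Hᵀ·S⁻¹ = [-7/192; -5/96; -23/48]
x' = x̄ + K·y = [-213/64, -431/32, 43/16]
P' = (I − K·H)·P̄ = [10511/192 -1187/96 -1313/48; -1187/96 1847/48 149/24; -1313/48 149/24 167/12]

x' = [-213/64, -431/32, 43/16]
P' = [10511/192 -1187/96 -1313/48; -1187/96 1847/48 149/24; -1313/48 149/24 167/12]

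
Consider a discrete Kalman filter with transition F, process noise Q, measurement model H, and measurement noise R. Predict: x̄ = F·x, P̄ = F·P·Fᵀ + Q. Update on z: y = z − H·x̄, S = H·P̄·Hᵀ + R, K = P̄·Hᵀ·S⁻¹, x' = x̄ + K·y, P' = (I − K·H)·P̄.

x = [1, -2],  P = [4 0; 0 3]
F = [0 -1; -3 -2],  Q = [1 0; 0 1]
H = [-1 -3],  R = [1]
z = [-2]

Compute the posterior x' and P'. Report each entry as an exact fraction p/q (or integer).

x̄ = F·x = [2, 1]
P̄ = F·P·Fᵀ + Q = [4 6; 6 49]
y = z − H·x̄ = [3]
S = H·P̄·Hᵀ + R = [482]
K = P̄·Hᵀ·S⁻¹ = [-11/241; -153/482]
x' = x̄ + K·y = [449/241, 23/482]
P' = (I − K·H)·P̄ = [722/241 -237/241; -237/241 209/482]

x' = [449/241, 23/482]
P' = [722/241 -237/241; -237/241 209/482]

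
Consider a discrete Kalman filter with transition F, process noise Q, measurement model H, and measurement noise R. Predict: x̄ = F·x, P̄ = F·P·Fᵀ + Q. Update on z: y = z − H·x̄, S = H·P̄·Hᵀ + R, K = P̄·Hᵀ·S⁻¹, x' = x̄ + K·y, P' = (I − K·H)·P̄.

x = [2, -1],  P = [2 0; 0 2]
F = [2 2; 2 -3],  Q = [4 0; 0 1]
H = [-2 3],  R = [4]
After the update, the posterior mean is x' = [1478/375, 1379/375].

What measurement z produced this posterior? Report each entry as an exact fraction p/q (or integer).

z = [3]

x̄ = F·x = [2, 7]
P̄ = F·P·Fᵀ + Q = [20 -4; -4 27]
S = H·P̄·Hᵀ + R = [375]
K = P̄·Hᵀ·S⁻¹ = [-52/375; 89/375]
x' − x̄ = [728/375, -1246/375] = K·y
y = (KᵀK)⁻¹·Kᵀ·(x' − x̄) = [-14]
z = y + H·x̄ = [-14] + [17] = [3]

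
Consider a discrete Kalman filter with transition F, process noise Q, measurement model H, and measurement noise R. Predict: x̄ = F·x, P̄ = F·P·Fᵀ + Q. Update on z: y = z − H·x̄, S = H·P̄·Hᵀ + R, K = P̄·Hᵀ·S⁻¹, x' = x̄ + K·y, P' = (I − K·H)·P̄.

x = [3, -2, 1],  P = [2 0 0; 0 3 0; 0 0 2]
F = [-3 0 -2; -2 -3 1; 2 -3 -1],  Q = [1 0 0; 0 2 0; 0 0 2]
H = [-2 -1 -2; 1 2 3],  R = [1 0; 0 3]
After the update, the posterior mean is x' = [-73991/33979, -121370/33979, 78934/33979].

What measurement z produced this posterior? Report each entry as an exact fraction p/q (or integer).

x̄ = F·x = [-11, 1, 11]
P̄ = F·P·Fᵀ + Q = [27 8 -8; 8 39 17; -8 17 39]
S = H·P̄·Hᵀ + R = [340 -461; -461 725]
K = P̄·Hᵀ·S⁻¹ = [-24591/33979 -14746/33979; -1368/33979 5551/33979; 8648/33979 12201/33979]
x' − x̄ = [299778/33979, -155349/33979, -294835/33979] = K·y
y = (KᵀK)⁻¹·Kᵀ·(x' − x̄) = [4, -27]
z = y + H·x̄ = [4, -27] + [-1, 24] = [3, -3]

z = [3, -3]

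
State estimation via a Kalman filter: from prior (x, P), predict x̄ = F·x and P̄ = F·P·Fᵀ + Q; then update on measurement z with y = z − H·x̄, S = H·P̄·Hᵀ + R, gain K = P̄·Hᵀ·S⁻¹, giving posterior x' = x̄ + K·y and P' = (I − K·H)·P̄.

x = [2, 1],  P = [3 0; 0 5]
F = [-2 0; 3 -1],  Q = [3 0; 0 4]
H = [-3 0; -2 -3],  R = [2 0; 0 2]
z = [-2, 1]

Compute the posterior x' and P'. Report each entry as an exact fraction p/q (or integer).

x' = [494/823, -601/823]
P' = [1974/9053 -1332/9053; -1332/9053 2880/9053]

x̄ = F·x = [-4, 5]
P̄ = F·P·Fᵀ + Q = [15 -18; -18 36]
y = z − H·x̄ = [-14, 8]
S = H·P̄·Hᵀ + R = [137 -72; -72 170]
K = P̄·Hᵀ·S⁻¹ = [-2961/9053 24/9053; 1998/9053 -2988/9053]
x' = x̄ + K·y = [494/823, -601/823]
P' = (I − K·H)·P̄ = [1974/9053 -1332/9053; -1332/9053 2880/9053]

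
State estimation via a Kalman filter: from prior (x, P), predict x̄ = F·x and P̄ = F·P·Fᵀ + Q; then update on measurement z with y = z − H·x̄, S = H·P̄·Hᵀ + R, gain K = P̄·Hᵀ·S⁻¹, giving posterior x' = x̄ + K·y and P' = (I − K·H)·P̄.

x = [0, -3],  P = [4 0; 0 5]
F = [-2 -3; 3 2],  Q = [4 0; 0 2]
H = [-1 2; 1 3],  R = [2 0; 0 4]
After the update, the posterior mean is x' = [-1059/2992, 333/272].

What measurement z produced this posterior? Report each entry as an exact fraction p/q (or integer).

x̄ = F·x = [9, -6]
P̄ = F·P·Fᵀ + Q = [65 -54; -54 58]
S = H·P̄·Hᵀ + R = [515 337; 337 267]
K = P̄·Hᵀ·S⁻¹ = [-6751/11968 4173/11968; 225/1088 205/1088]
x' − x̄ = [-27987/2992, 1965/272] = K·y
y = (KᵀK)⁻¹·Kᵀ·(x' − x̄) = [24, 12]
z = y + H·x̄ = [24, 12] + [-21, -9] = [3, 3]

z = [3, 3]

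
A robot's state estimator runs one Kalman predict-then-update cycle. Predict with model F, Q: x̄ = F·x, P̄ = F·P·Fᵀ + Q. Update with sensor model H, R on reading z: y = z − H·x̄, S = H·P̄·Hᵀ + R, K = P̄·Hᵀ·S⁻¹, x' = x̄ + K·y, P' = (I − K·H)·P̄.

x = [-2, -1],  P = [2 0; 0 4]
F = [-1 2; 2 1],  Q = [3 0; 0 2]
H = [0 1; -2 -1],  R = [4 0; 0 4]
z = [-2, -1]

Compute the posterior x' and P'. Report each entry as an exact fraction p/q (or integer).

x̄ = F·x = [0, -5]
P̄ = F·P·Fᵀ + Q = [21 4; 4 14]
y = z − H·x̄ = [3, -6]
S = H·P̄·Hᵀ + R = [18 -22; -22 118]
K = P̄·Hᵀ·S⁻¹ = [-27/82 -37/82; 146/205 -11/205]
x' = x̄ + K·y = [141/82, -521/205]
P' = (I − K·H)·P̄ = [64/41 -54/41; -54/41 584/205]

x' = [141/82, -521/205]
P' = [64/41 -54/41; -54/41 584/205]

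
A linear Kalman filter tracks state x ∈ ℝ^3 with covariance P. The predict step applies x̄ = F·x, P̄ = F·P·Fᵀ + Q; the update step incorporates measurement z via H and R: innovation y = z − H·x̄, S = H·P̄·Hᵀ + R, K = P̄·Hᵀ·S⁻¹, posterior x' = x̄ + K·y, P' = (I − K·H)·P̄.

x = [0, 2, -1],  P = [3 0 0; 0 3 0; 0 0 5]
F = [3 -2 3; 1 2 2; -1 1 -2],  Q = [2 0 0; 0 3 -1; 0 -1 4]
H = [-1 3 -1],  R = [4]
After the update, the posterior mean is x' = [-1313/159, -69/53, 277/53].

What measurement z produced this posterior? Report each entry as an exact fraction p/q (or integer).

z = [-1]

x̄ = F·x = [-7, 2, 4]
P̄ = F·P·Fᵀ + Q = [86 27 -45; 27 38 -18; -45 -18 30]
S = H·P̄·Hᵀ + R = [318]
K = P̄·Hᵀ·S⁻¹ = [20/159; 35/106; -13/106]
x' − x̄ = [-200/159, -175/53, 65/53] = K·y
y = (KᵀK)⁻¹·Kᵀ·(x' − x̄) = [-10]
z = y + H·x̄ = [-10] + [9] = [-1]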